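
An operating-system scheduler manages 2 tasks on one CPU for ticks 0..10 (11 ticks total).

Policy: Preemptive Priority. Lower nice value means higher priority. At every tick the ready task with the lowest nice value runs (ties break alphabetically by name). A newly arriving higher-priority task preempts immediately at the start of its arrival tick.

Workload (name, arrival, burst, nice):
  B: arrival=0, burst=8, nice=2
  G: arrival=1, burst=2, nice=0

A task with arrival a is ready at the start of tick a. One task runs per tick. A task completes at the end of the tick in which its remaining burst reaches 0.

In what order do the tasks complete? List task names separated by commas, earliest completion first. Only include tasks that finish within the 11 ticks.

completion order = G, B

t=0: ready={B} → run B
t=1: ready={B,G} → run G
t=2: ready={B,G} → run G
t=3: ready={B} → run B
t=4: ready={B} → run B
t=5: ready={B} → run B
t=6: ready={B} → run B
t=7: ready={B} → run B
t=8: ready={B} → run B
t=9: ready={B} → run B
t=10: (idle)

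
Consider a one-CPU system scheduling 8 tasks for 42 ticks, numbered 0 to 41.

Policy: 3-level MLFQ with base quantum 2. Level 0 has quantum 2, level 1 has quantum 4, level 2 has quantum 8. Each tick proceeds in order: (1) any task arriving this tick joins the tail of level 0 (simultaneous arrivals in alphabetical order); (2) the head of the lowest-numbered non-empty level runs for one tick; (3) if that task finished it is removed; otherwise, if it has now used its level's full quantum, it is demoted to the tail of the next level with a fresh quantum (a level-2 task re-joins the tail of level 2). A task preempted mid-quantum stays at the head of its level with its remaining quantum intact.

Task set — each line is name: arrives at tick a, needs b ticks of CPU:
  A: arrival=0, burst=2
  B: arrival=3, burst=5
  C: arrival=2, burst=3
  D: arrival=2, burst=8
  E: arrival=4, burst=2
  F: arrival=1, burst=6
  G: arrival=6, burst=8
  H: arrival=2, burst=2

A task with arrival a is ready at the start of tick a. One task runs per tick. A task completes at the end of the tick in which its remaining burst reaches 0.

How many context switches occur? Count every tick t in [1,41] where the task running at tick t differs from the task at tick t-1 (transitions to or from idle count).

t=0: L0/L1/L2 = A/-/- → run A
t=1: L0/L1/L2 = AF/-/- → run A
t=2: L0/L1/L2 = FCDH/-/- → run F
t=3: L0/L1/L2 = FCDHB/-/- → run F
t=4: L0/L1/L2 = CDHBE/F/- → run C
t=5: L0/L1/L2 = CDHBE/F/- → run C
t=6: L0/L1/L2 = DHBEG/FC/- → run D
t=7: L0/L1/L2 = DHBEG/FC/- → run D
t=8: L0/L1/L2 = HBEG/FCD/- → run H
t=9: L0/L1/L2 = HBEG/FCD/- → run H
t=10: L0/L1/L2 = BEG/FCD/- → run B
t=11: L0/L1/L2 = BEG/FCD/- → run B
t=12: L0/L1/L2 = EG/FCDB/- → run E
t=13: L0/L1/L2 = EG/FCDB/- → run E
t=14: L0/L1/L2 = G/FCDB/- → run G
t=15: L0/L1/L2 = G/FCDB/- → run G
t=16: L0/L1/L2 = -/FCDBG/- → run F
t=17: L0/L1/L2 = -/FCDBG/- → run F
t=18: L0/L1/L2 = -/FCDBG/- → run F
t=19: L0/L1/L2 = -/FCDBG/- → run F
t=20: L0/L1/L2 = -/CDBG/- → run C
t=21: L0/L1/L2 = -/DBG/- → run D
t=22: L0/L1/L2 = -/DBG/- → run D
t=23: L0/L1/L2 = -/DBG/- → run D
t=24: L0/L1/L2 = -/DBG/- → run D
t=25: L0/L1/L2 = -/BG/D → run B
t=26: L0/L1/L2 = -/BG/D → run B
t=27: L0/L1/L2 = -/BG/D → run B
t=28: L0/L1/L2 = -/G/D → run G
t=29: L0/L1/L2 = -/G/D → run G
t=30: L0/L1/L2 = -/G/D → run G
t=31: L0/L1/L2 = -/G/D → run G
t=32: L0/L1/L2 = -/-/DG → run D
t=33: L0/L1/L2 = -/-/DG → run D
t=34: L0/L1/L2 = -/-/G → run G
t=35: L0/L1/L2 = -/-/G → run G
t=36: (idle)
t=37: (idle)
t=38: (idle)
t=39: (idle)
t=40: (idle)
t=41: (idle)

context switches = 15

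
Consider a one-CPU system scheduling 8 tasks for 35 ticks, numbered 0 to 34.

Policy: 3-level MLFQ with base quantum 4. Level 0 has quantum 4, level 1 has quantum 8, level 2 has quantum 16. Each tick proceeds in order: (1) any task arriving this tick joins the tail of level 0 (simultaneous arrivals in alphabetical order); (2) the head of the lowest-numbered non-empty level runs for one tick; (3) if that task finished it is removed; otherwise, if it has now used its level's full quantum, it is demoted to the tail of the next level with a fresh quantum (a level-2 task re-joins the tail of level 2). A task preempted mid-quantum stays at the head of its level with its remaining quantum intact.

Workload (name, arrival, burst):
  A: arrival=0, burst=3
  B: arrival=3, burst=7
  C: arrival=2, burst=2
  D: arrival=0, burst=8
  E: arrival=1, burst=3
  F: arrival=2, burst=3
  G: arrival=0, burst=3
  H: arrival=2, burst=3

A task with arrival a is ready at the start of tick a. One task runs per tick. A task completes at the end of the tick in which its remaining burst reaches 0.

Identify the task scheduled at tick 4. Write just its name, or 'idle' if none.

t=0: L0/L1/L2 = ADG/-/- → run A
t=1: L0/L1/L2 = ADGE/-/- → run A
t=2: L0/L1/L2 = ADGECFH/-/- → run A
t=3: L0/L1/L2 = DGECFHB/-/- → run D
t=4: L0/L1/L2 = DGECFHB/-/- → run D
t=5: L0/L1/L2 = DGECFHB/-/- → run D
t=6: L0/L1/L2 = DGECFHB/-/- → run D
t=7: L0/L1/L2 = GECFHB/D/- → run G
t=8: L0/L1/L2 = GECFHB/D/- → run G
t=9: L0/L1/L2 = GECFHB/D/- → run G
t=10: L0/L1/L2 = ECFHB/D/- → run E
t=11: L0/L1/L2 = ECFHB/D/- → run E
t=12: L0/L1/L2 = ECFHB/D/- → run E
t=13: L0/L1/L2 = CFHB/D/- → run C
t=14: L0/L1/L2 = CFHB/D/- → run C
t=15: L0/L1/L2 = FHB/D/- → run F
t=16: L0/L1/L2 = FHB/D/- → run F
t=17: L0/L1/L2 = FHB/D/- → run F
t=18: L0/L1/L2 = HB/D/- → run H
t=19: L0/L1/L2 = HB/D/- → run H
t=20: L0/L1/L2 = HB/D/- → run H
t=21: L0/L1/L2 = B/D/- → run B
t=22: L0/L1/L2 = B/D/- → run B
t=23: L0/L1/L2 = B/D/- → run B
t=24: L0/L1/L2 = B/D/- → run B
t=25: L0/L1/L2 = -/DB/- → run D
t=26: L0/L1/L2 = -/DB/- → run D
t=27: L0/L1/L2 = -/DB/- → run D
t=28: L0/L1/L2 = -/DB/- → run D
t=29: L0/L1/L2 = -/B/- → run B
t=30: L0/L1/L2 = -/B/- → run B
t=31: L0/L1/L2 = -/B/- → run B
t=32: (idle)
t=33: (idle)
t=34: (idle)

running at tick 4 = D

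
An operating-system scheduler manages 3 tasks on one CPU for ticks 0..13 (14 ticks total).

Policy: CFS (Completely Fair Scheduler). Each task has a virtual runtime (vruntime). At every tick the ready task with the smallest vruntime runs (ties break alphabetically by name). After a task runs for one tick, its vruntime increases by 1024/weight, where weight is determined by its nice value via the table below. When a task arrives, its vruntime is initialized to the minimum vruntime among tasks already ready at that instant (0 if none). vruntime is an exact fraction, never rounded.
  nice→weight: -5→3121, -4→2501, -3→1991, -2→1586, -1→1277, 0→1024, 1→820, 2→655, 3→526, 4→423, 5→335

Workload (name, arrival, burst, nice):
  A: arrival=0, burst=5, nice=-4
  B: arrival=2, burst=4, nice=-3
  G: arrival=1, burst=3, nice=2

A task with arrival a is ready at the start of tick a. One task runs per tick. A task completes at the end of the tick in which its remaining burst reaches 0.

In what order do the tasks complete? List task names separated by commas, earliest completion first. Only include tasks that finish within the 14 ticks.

t=0: vr[A=0] → run A
t=1: vr[A=1024/2501 G=1024/2501] → run A
t=2: vr[A=2048/2501 B=1024/2501 G=1024/2501] → run B
t=3: vr[A=2048/2501 B=4599808/4979491 G=1024/2501] → run G
t=4: vr[A=2048/2501 B=4599808/4979491 G=3231744/1638155] → run A
t=5: vr[A=3072/2501 B=4599808/4979491 G=3231744/1638155] → run B
t=6: vr[A=3072/2501 B=7160832/4979491 G=3231744/1638155] → run A
t=7: vr[A=4096/2501 B=7160832/4979491 G=3231744/1638155] → run B
t=8: vr[A=4096/2501 B=9721856/4979491 G=3231744/1638155] → run A
t=9: vr[B=9721856/4979491 G=3231744/1638155] → run B
t=10: vr[G=3231744/1638155] → run G
t=11: vr[G=5792768/1638155] → run G
t=12: (idle)
t=13: (idle)

completion order = A, B, G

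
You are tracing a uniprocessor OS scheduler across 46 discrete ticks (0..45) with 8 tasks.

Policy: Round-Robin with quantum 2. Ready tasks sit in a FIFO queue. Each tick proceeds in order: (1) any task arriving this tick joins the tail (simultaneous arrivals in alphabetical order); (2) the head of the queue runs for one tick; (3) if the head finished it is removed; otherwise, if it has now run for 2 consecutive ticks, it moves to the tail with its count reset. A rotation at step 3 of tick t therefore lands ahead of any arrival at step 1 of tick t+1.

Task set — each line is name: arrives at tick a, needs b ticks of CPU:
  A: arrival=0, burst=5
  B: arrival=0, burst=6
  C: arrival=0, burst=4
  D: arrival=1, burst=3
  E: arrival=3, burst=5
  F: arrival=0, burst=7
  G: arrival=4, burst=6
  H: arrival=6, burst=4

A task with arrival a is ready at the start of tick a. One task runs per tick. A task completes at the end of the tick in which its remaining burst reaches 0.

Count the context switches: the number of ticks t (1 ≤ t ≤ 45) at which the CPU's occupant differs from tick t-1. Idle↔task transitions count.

context switches = 22

t=0: queue=[A,B,C,F] q_used=0 → run A
t=1: queue=[A,B,C,F,D] q_used=1 → run A
t=2: queue=[B,C,F,D,A] q_used=0 → run B
t=3: queue=[B,C,F,D,A,E] q_used=1 → run B
t=4: queue=[C,F,D,A,E,B,G] q_used=0 → run C
t=5: queue=[C,F,D,A,E,B,G] q_used=1 → run C
t=6: queue=[F,D,A,E,B,G,C,H] q_used=0 → run F
t=7: queue=[F,D,A,E,B,G,C,H] q_used=1 → run F
t=8: queue=[D,A,E,B,G,C,H,F] q_used=0 → run D
t=9: queue=[D,A,E,B,G,C,H,F] q_used=1 → run D
t=10: queue=[A,E,B,G,C,H,F,D] q_used=0 → run A
t=11: queue=[A,E,B,G,C,H,F,D] q_used=1 → run A
t=12: queue=[E,B,G,C,H,F,D,A] q_used=0 → run E
t=13: queue=[E,B,G,C,H,F,D,A] q_used=1 → run E
t=14: queue=[B,G,C,H,F,D,A,E] q_used=0 → run B
t=15: queue=[B,G,C,H,F,D,A,E] q_used=1 → run B
t=16: queue=[G,C,H,F,D,A,E,B] q_used=0 → run G
t=17: queue=[G,C,H,F,D,A,E,B] q_used=1 → run G
t=18: queue=[C,H,F,D,A,E,B,G] q_used=0 → run C
t=19: queue=[C,H,F,D,A,E,B,G] q_used=1 → run C
t=20: queue=[H,F,D,A,E,B,G] q_used=0 → run H
t=21: queue=[H,F,D,A,E,B,G] q_used=1 → run H
t=22: queue=[F,D,A,E,B,G,H] q_used=0 → run F
t=23: queue=[F,D,A,E,B,G,H] q_used=1 → run F
t=24: queue=[D,A,E,B,G,H,F] q_used=0 → run D
t=25: queue=[A,E,B,G,H,F] q_used=0 → run A
t=26: queue=[E,B,G,H,F] q_used=0 → run E
t=27: queue=[E,B,G,H,F] q_used=1 → run E
t=28: queue=[B,G,H,F,E] q_used=0 → run B
t=29: queue=[B,G,H,F,E] q_used=1 → run B
t=30: queue=[G,H,F,E] q_used=0 → run G
t=31: queue=[G,H,F,E] q_used=1 → run G
t=32: queue=[H,F,E,G] q_used=0 → run H
t=33: queue=[H,F,E,G] q_used=1 → run H
t=34: queue=[F,E,G] q_used=0 → run F
t=35: queue=[F,E,G] q_used=1 → run F
t=36: queue=[E,G,F] q_used=0 → run E
t=37: queue=[G,F] q_used=0 → run G
t=38: queue=[G,F] q_used=1 → run G
t=39: queue=[F] q_used=0 → run F
t=40: (idle)
t=41: (idle)
t=42: (idle)
t=43: (idle)
t=44: (idle)
t=45: (idle)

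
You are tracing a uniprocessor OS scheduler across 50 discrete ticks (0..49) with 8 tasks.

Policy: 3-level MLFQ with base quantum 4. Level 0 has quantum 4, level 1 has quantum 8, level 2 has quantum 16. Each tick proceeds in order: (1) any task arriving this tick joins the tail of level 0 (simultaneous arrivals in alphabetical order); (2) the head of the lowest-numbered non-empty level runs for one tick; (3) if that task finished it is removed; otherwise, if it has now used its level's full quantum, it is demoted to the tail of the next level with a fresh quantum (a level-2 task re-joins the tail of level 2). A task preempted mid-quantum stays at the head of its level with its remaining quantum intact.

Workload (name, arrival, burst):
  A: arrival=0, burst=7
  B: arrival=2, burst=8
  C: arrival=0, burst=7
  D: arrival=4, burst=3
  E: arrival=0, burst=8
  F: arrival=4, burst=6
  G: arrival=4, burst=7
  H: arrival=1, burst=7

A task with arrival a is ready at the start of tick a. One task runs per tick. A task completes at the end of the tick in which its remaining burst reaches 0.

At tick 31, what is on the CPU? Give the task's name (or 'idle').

t=0: L0/L1/L2 = ACE/-/- → run A
t=1: L0/L1/L2 = ACEH/-/- → run A
t=2: L0/L1/L2 = ACEHB/-/- → run A
t=3: L0/L1/L2 = ACEHB/-/- → run A
t=4: L0/L1/L2 = CEHBDFG/A/- → run C
t=5: L0/L1/L2 = CEHBDFG/A/- → run C
t=6: L0/L1/L2 = CEHBDFG/A/- → run C
t=7: L0/L1/L2 = CEHBDFG/A/- → run C
t=8: L0/L1/L2 = EHBDFG/AC/- → run E
t=9: L0/L1/L2 = EHBDFG/AC/- → run E
t=10: L0/L1/L2 = EHBDFG/AC/- → run E
t=11: L0/L1/L2 = EHBDFG/AC/- → run E
t=12: L0/L1/L2 = HBDFG/ACE/- → run H
t=13: L0/L1/L2 = HBDFG/ACE/- → run H
t=14: L0/L1/L2 = HBDFG/ACE/- → run H
t=15: L0/L1/L2 = HBDFG/ACE/- → run H
t=16: L0/L1/L2 = BDFG/ACEH/- → run B
t=17: L0/L1/L2 = BDFG/ACEH/- → run B
t=18: L0/L1/L2 = BDFG/ACEH/- → run B
t=19: L0/L1/L2 = BDFG/ACEH/- → run B
t=20: L0/L1/L2 = DFG/ACEHB/- → run D
t=21: L0/L1/L2 = DFG/ACEHB/- → run D
t=22: L0/L1/L2 = DFG/ACEHB/- → run D
t=23: L0/L1/L2 = FG/ACEHB/- → run F
t=24: L0/L1/L2 = FG/ACEHB/- → run F
t=25: L0/L1/L2 = FG/ACEHB/- → run F
t=26: L0/L1/L2 = FG/ACEHB/- → run F
t=27: L0/L1/L2 = G/ACEHBF/- → run G
t=28: L0/L1/L2 = G/ACEHBF/- → run G
t=29: L0/L1/L2 = G/ACEHBF/- → run G
t=30: L0/L1/L2 = G/ACEHBF/- → run G
t=31: L0/L1/L2 = -/ACEHBFG/- → run A
t=32: L0/L1/L2 = -/ACEHBFG/- → run A
t=33: L0/L1/L2 = -/ACEHBFG/- → run A
t=34: L0/L1/L2 = -/CEHBFG/- → run C
t=35: L0/L1/L2 = -/CEHBFG/- → run C
t=36: L0/L1/L2 = -/CEHBFG/- → run C
t=37: L0/L1/L2 = -/EHBFG/- → run E
t=38: L0/L1/L2 = -/EHBFG/- → run E
t=39: L0/L1/L2 = -/EHBFG/- → run E
t=40: L0/L1/L2 = -/EHBFG/- → run E
t=41: L0/L1/L2 = -/HBFG/- → run H
t=42: L0/L1/L2 = -/HBFG/- → run H
t=43: L0/L1/L2 = -/HBFG/- → run H
t=44: L0/L1/L2 = -/BFG/- → run B
t=45: L0/L1/L2 = -/BFG/- → run B
t=46: L0/L1/L2 = -/BFG/- → run B
t=47: L0/L1/L2 = -/BFG/- → run B
t=48: L0/L1/L2 = -/FG/- → run F
t=49: L0/L1/L2 = -/FG/- → run F

running at tick 31 = A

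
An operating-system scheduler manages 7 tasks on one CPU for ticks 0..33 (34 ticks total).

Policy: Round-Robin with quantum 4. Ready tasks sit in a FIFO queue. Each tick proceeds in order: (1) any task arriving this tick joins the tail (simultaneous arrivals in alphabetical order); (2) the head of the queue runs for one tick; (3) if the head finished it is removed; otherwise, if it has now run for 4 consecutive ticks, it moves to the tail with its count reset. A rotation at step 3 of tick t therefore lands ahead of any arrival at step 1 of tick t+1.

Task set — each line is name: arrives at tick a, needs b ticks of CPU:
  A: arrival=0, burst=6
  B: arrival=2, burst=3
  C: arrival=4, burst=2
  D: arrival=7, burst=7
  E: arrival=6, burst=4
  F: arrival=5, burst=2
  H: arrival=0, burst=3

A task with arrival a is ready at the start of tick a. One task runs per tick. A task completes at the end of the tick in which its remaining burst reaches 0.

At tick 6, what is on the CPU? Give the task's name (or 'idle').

running at tick 6 = H

t=0: queue=[A,H] q_used=0 → run A
t=1: queue=[A,H] q_used=1 → run A
t=2: queue=[A,H,B] q_used=2 → run A
t=3: queue=[A,H,B] q_used=3 → run A
t=4: queue=[H,B,A,C] q_used=0 → run H
t=5: queue=[H,B,A,C,F] q_used=1 → run H
t=6: queue=[H,B,A,C,F,E] q_used=2 → run H
t=7: queue=[B,A,C,F,E,D] q_used=0 → run B
t=8: queue=[B,A,C,F,E,D] q_used=1 → run B
t=9: queue=[B,A,C,F,E,D] q_used=2 → run B
t=10: queue=[A,C,F,E,D] q_used=0 → run A
t=11: queue=[A,C,F,E,D] q_used=1 → run A
t=12: queue=[C,F,E,D] q_used=0 → run C
t=13: queue=[C,F,E,D] q_used=1 → run C
t=14: queue=[F,E,D] q_used=0 → run F
t=15: queue=[F,E,D] q_used=1 → run F
t=16: queue=[E,D] q_used=0 → run E
t=17: queue=[E,D] q_used=1 → run E
t=18: queue=[E,D] q_used=2 → run E
t=19: queue=[E,D] q_used=3 → run E
t=20: queue=[D] q_used=0 → run D
t=21: queue=[D] q_used=1 → run D
t=22: queue=[D] q_used=2 → run D
t=23: queue=[D] q_used=3 → run D
t=24: queue=[D] q_used=0 → run D
t=25: queue=[D] q_used=1 → run D
t=26: queue=[D] q_used=2 → run D
t=27: (idle)
t=28: (idle)
t=29: (idle)
t=30: (idle)
t=31: (idle)
t=32: (idle)
t=33: (idle)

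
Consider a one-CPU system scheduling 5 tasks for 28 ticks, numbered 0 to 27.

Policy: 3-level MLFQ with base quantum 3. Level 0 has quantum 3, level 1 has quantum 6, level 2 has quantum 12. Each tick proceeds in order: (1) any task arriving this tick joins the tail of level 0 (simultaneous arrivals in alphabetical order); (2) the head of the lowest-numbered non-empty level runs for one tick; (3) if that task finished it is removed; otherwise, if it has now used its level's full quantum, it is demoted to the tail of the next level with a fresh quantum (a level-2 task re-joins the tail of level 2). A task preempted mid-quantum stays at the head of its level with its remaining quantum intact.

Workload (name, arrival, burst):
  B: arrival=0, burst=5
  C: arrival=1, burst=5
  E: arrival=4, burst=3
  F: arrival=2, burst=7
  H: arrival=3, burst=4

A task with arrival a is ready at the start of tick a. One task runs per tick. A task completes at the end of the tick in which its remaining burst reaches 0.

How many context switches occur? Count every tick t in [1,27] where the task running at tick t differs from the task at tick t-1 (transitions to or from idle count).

context switches = 9

t=0: L0/L1/L2 = B/-/- → run B
t=1: L0/L1/L2 = BC/-/- → run B
t=2: L0/L1/L2 = BCF/-/- → run B
t=3: L0/L1/L2 = CFH/B/- → run C
t=4: L0/L1/L2 = CFHE/B/- → run C
t=5: L0/L1/L2 = CFHE/B/- → run C
t=6: L0/L1/L2 = FHE/BC/- → run F
t=7: L0/L1/L2 = FHE/BC/- → run F
t=8: L0/L1/L2 = FHE/BC/- → run F
t=9: L0/L1/L2 = HE/BCF/- → run H
t=10: L0/L1/L2 = HE/BCF/- → run H
t=11: L0/L1/L2 = HE/BCF/- → run H
t=12: L0/L1/L2 = E/BCFH/- → run E
t=13: L0/L1/L2 = E/BCFH/- → run E
t=14: L0/L1/L2 = E/BCFH/- → run E
t=15: L0/L1/L2 = -/BCFH/- → run B
t=16: L0/L1/L2 = -/BCFH/- → run B
t=17: L0/L1/L2 = -/CFH/- → run C
t=18: L0/L1/L2 = -/CFH/- → run C
t=19: L0/L1/L2 = -/FH/- → run F
t=20: L0/L1/L2 = -/FH/- → run F
t=21: L0/L1/L2 = -/FH/- → run F
t=22: L0/L1/L2 = -/FH/- → run F
t=23: L0/L1/L2 = -/H/- → run H
t=24: (idle)
t=25: (idle)
t=26: (idle)
t=27: (idle)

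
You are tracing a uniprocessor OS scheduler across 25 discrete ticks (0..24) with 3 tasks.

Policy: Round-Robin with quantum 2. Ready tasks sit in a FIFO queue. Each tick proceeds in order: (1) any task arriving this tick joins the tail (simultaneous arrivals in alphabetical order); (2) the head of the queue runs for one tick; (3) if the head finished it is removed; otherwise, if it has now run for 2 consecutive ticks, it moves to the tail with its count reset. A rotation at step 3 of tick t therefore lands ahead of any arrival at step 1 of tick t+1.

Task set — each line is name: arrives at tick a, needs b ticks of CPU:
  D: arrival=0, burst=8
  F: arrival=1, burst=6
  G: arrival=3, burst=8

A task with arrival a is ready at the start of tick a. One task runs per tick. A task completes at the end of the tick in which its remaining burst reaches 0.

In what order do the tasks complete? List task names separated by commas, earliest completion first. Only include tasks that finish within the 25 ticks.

completion order = F, D, G

t=0: queue=[D] q_used=0 → run D
t=1: queue=[D,F] q_used=1 → run D
t=2: queue=[F,D] q_used=0 → run F
t=3: queue=[F,D,G] q_used=1 → run F
t=4: queue=[D,G,F] q_used=0 → run D
t=5: queue=[D,G,F] q_used=1 → run D
t=6: queue=[G,F,D] q_used=0 → run G
t=7: queue=[G,F,D] q_used=1 → run G
t=8: queue=[F,D,G] q_used=0 → run F
t=9: queue=[F,D,G] q_used=1 → run F
t=10: queue=[D,G,F] q_used=0 → run D
t=11: queue=[D,G,F] q_used=1 → run D
t=12: queue=[G,F,D] q_used=0 → run G
t=13: queue=[G,F,D] q_used=1 → run G
t=14: queue=[F,D,G] q_used=0 → run F
t=15: queue=[F,D,G] q_used=1 → run F
t=16: queue=[D,G] q_used=0 → run D
t=17: queue=[D,G] q_used=1 → run D
t=18: queue=[G] q_used=0 → run G
t=19: queue=[G] q_used=1 → run G
t=20: queue=[G] q_used=0 → run G
t=21: queue=[G] q_used=1 → run G
t=22: (idle)
t=23: (idle)
t=24: (idle)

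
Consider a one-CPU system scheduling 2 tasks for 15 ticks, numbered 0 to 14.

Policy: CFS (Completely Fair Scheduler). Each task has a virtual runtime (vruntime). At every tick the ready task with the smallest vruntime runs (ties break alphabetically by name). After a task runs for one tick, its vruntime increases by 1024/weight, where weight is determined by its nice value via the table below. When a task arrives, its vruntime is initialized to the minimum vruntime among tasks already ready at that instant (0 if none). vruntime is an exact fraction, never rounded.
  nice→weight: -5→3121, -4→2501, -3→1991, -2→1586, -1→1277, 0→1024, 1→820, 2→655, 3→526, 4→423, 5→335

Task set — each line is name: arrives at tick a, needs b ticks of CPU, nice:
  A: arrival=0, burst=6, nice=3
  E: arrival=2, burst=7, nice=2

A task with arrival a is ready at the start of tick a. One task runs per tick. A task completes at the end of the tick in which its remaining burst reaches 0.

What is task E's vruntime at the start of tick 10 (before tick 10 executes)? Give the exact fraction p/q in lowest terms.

vruntime(E, start of tick 10) = 1747968/172265

t=0: vr[A=0] → run A
t=1: vr[A=512/263] → run A
t=2: vr[A=1024/263 E=1024/263] → run A
t=3: vr[A=1536/263 E=1024/263] → run E
t=4: vr[A=1536/263 E=940032/172265] → run E
t=5: vr[A=1536/263 E=1209344/172265] → run A
t=6: vr[A=2048/263 E=1209344/172265] → run E
t=7: vr[A=2048/263 E=1478656/172265] → run A
t=8: vr[A=2560/263 E=1478656/172265] → run E
t=9: vr[A=2560/263 E=1747968/172265] → run A
t=10: vr[E=1747968/172265] → run E
t=11: vr[E=403456/34453] → run E
t=12: vr[E=2286592/172265] → run E
t=13: (idle)
t=14: (idle)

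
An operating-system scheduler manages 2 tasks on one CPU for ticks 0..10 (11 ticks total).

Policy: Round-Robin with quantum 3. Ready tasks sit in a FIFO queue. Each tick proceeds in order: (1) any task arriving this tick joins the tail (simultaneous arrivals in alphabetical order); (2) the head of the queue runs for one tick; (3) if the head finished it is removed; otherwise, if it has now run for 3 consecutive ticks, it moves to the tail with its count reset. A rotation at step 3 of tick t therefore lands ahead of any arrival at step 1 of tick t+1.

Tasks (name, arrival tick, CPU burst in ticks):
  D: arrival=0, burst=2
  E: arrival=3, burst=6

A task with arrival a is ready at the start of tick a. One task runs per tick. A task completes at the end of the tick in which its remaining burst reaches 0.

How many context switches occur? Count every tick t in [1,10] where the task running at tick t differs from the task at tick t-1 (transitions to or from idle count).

context switches = 3

t=0: queue=[D] q_used=0 → run D
t=1: queue=[D] q_used=1 → run D
t=2: (idle)
t=3: queue=[E] q_used=0 → run E
t=4: queue=[E] q_used=1 → run E
t=5: queue=[E] q_used=2 → run E
t=6: queue=[E] q_used=0 → run E
t=7: queue=[E] q_used=1 → run E
t=8: queue=[E] q_used=2 → run E
t=9: (idle)
t=10: (idle)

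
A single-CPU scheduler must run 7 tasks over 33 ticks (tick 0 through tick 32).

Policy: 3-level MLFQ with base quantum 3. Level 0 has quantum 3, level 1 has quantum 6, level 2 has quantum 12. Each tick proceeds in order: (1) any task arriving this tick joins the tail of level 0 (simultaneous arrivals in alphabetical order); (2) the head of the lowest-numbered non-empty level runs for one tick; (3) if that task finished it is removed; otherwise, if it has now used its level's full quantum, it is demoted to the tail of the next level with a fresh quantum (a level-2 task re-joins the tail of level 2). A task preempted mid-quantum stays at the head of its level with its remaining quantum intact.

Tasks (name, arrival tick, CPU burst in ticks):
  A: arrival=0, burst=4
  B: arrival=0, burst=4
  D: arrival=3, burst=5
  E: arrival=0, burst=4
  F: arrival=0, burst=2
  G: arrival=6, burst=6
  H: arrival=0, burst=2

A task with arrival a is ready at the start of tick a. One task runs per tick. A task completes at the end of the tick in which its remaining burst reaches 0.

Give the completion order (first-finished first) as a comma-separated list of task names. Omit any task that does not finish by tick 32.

t=0: L0/L1/L2 = ABEFH/-/- → run A
t=1: L0/L1/L2 = ABEFH/-/- → run A
t=2: L0/L1/L2 = ABEFH/-/- → run A
t=3: L0/L1/L2 = BEFHD/A/- → run B
t=4: L0/L1/L2 = BEFHD/A/- → run B
t=5: L0/L1/L2 = BEFHD/A/- → run B
t=6: L0/L1/L2 = EFHDG/AB/- → run E
t=7: L0/L1/L2 = EFHDG/AB/- → run E
t=8: L0/L1/L2 = EFHDG/AB/- → run E
t=9: L0/L1/L2 = FHDG/ABE/- → run F
t=10: L0/L1/L2 = FHDG/ABE/- → run F
t=11: L0/L1/L2 = HDG/ABE/- → run H
t=12: L0/L1/L2 = HDG/ABE/- → run H
t=13: L0/L1/L2 = DG/ABE/- → run D
t=14: L0/L1/L2 = DG/ABE/- → run D
t=15: L0/L1/L2 = DG/ABE/- → run D
t=16: L0/L1/L2 = G/ABED/- → run G
t=17: L0/L1/L2 = G/ABED/- → run G
t=18: L0/L1/L2 = G/ABED/- → run G
t=19: L0/L1/L2 = -/ABEDG/- → run A
t=20: L0/L1/L2 = -/BEDG/- → run B
t=21: L0/L1/L2 = -/EDG/- → run E
t=22: L0/L1/L2 = -/DG/- → run D
t=23: L0/L1/L2 = -/DG/- → run D
t=24: L0/L1/L2 = -/G/- → run G
t=25: L0/L1/L2 = -/G/- → run G
t=26: L0/L1/L2 = -/G/- → run G
t=27: (idle)
t=28: (idle)
t=29: (idle)
t=30: (idle)
t=31: (idle)
t=32: (idle)

completion order = F, H, A, B, E, D, G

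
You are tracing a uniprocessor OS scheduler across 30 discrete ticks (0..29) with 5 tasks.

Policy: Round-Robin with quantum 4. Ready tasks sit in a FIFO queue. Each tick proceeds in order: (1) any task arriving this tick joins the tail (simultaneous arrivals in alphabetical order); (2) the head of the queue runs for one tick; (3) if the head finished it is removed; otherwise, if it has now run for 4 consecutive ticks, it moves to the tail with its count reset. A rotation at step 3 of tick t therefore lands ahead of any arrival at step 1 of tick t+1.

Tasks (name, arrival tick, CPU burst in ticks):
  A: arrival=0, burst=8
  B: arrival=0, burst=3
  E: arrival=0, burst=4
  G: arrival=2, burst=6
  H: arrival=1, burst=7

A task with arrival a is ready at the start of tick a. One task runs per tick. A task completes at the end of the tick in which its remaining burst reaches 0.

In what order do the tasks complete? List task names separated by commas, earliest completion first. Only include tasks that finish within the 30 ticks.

completion order = B, E, A, H, G

t=0: queue=[A,B,E] q_used=0 → run A
t=1: queue=[A,B,E,H] q_used=1 → run A
t=2: queue=[A,B,E,H,G] q_used=2 → run A
t=3: queue=[A,B,E,H,G] q_used=3 → run A
t=4: queue=[B,E,H,G,A] q_used=0 → run B
t=5: queue=[B,E,H,G,A] q_used=1 → run B
t=6: queue=[B,E,H,G,A] q_used=2 → run B
t=7: queue=[E,H,G,A] q_used=0 → run E
t=8: queue=[E,H,G,A] q_used=1 → run E
t=9: queue=[E,H,G,A] q_used=2 → run E
t=10: queue=[E,H,G,A] q_used=3 → run E
t=11: queue=[H,G,A] q_used=0 → run H
t=12: queue=[H,G,A] q_used=1 → run H
t=13: queue=[H,G,A] q_used=2 → run H
t=14: queue=[H,G,A] q_used=3 → run H
t=15: queue=[G,A,H] q_used=0 → run G
t=16: queue=[G,A,H] q_used=1 → run G
t=17: queue=[G,A,H] q_used=2 → run G
t=18: queue=[G,A,H] q_used=3 → run G
t=19: queue=[A,H,G] q_used=0 → run A
t=20: queue=[A,H,G] q_used=1 → run A
t=21: queue=[A,H,G] q_used=2 → run A
t=22: queue=[A,H,G] q_used=3 → run A
t=23: queue=[H,G] q_used=0 → run H
t=24: queue=[H,G] q_used=1 → run H
t=25: queue=[H,G] q_used=2 → run H
t=26: queue=[G] q_used=0 → run G
t=27: queue=[G] q_used=1 → run G
t=28: (idle)
t=29: (idle)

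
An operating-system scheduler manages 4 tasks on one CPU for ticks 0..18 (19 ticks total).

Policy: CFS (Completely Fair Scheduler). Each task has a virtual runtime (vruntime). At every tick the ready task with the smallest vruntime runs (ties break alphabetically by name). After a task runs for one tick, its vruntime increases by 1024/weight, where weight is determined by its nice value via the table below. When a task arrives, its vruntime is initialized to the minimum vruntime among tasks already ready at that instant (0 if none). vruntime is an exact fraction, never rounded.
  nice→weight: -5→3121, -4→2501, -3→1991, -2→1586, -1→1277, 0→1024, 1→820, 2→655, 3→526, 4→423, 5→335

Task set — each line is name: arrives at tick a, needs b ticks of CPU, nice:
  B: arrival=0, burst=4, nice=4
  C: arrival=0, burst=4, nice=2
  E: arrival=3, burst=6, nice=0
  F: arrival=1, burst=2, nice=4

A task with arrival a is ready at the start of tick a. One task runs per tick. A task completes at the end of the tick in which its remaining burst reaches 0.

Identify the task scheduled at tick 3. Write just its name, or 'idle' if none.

t=0: vr[B=0 C=0] → run B
t=1: vr[B=1024/423 C=0 F=0] → run C
t=2: vr[B=1024/423 C=1024/655 F=0] → run F
t=3: vr[B=1024/423 C=1024/655 E=1024/655 F=1024/423] → run C
t=4: vr[B=1024/423 C=2048/655 E=1024/655 F=1024/423] → run E
t=5: vr[B=1024/423 C=2048/655 E=1679/655 F=1024/423] → run B
t=6: vr[B=2048/423 C=2048/655 E=1679/655 F=1024/423] → run F
t=7: vr[B=2048/423 C=2048/655 E=1679/655] → run E
t=8: vr[B=2048/423 C=2048/655 E=2334/655] → run C
t=9: vr[B=2048/423 C=3072/655 E=2334/655] → run E
t=10: vr[B=2048/423 C=3072/655 E=2989/655] → run E
t=11: vr[B=2048/423 C=3072/655 E=3644/655] → run C
t=12: vr[B=2048/423 E=3644/655] → run B
t=13: vr[B=1024/141 E=3644/655] → run E
t=14: vr[B=1024/141 E=4299/655] → run E
t=15: vr[B=1024/141] → run B
t=16: (idle)
t=17: (idle)
t=18: (idle)

running at tick 3 = C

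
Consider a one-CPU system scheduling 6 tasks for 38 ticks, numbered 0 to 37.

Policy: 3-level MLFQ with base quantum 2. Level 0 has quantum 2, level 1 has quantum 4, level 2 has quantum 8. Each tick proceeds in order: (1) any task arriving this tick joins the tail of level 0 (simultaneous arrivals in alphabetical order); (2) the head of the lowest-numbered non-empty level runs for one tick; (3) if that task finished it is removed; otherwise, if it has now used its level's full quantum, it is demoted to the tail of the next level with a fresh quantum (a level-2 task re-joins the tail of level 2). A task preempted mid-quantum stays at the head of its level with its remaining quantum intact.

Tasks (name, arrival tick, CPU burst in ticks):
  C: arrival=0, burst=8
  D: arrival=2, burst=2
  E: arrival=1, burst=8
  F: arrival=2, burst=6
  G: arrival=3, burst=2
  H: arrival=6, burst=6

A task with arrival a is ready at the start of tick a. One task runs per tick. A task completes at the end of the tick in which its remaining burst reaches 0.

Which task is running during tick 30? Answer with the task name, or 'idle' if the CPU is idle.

running at tick 30 = E

t=0: L0/L1/L2 = C/-/- → run C
t=1: L0/L1/L2 = CE/-/- → run C
t=2: L0/L1/L2 = EDF/C/- → run E
t=3: L0/L1/L2 = EDFG/C/- → run E
t=4: L0/L1/L2 = DFG/CE/- → run D
t=5: L0/L1/L2 = DFG/CE/- → run D
t=6: L0/L1/L2 = FGH/CE/- → run F
t=7: L0/L1/L2 = FGH/CE/- → run F
t=8: L0/L1/L2 = GH/CEF/- → run G
t=9: L0/L1/L2 = GH/CEF/- → run G
t=10: L0/L1/L2 = H/CEF/- → run H
t=11: L0/L1/L2 = H/CEF/- → run H
t=12: L0/L1/L2 = -/CEFH/- → run C
t=13: L0/L1/L2 = -/CEFH/- → run C
t=14: L0/L1/L2 = -/CEFH/- → run C
t=15: L0/L1/L2 = -/CEFH/- → run C
t=16: L0/L1/L2 = -/EFH/C → run E
t=17: L0/L1/L2 = -/EFH/C → run E
t=18: L0/L1/L2 = -/EFH/C → run E
t=19: L0/L1/L2 = -/EFH/C → run E
t=20: L0/L1/L2 = -/FH/CE → run F
t=21: L0/L1/L2 = -/FH/CE → run F
t=22: L0/L1/L2 = -/FH/CE → run F
t=23: L0/L1/L2 = -/FH/CE → run F
t=24: L0/L1/L2 = -/H/CE → run H
t=25: L0/L1/L2 = -/H/CE → run H
t=26: L0/L1/L2 = -/H/CE → run H
t=27: L0/L1/L2 = -/H/CE → run H
t=28: L0/L1/L2 = -/-/CE → run C
t=29: L0/L1/L2 = -/-/CE → run C
t=30: L0/L1/L2 = -/-/E → run E
t=31: L0/L1/L2 = -/-/E → run E
t=32: (idle)
t=33: (idle)
t=34: (idle)
t=35: (idle)
t=36: (idle)
t=37: (idle)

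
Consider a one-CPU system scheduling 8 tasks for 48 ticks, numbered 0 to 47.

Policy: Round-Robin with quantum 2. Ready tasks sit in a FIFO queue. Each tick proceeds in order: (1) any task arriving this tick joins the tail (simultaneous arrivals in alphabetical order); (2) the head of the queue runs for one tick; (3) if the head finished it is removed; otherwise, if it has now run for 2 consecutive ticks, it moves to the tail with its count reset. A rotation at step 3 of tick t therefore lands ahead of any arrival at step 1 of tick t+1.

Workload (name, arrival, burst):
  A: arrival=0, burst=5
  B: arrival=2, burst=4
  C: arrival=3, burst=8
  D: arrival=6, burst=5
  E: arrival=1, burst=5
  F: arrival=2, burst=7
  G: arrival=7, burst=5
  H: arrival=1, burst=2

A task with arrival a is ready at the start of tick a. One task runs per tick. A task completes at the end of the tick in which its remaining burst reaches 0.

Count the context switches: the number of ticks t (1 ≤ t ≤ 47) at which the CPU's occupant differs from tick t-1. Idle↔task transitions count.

t=0: queue=[A] q_used=0 → run A
t=1: queue=[A,E,H] q_used=1 → run A
t=2: queue=[E,H,A,B,F] q_used=0 → run E
t=3: queue=[E,H,A,B,F,C] q_used=1 → run E
t=4: queue=[H,A,B,F,C,E] q_used=0 → run H
t=5: queue=[H,A,B,F,C,E] q_used=1 → run H
t=6: queue=[A,B,F,C,E,D] q_used=0 → run A
t=7: queue=[A,B,F,C,E,D,G] q_used=1 → run A
t=8: queue=[B,F,C,E,D,G,A] q_used=0 → run B
t=9: queue=[B,F,C,E,D,G,A] q_used=1 → run B
t=10: queue=[F,C,E,D,G,A,B] q_used=0 → run F
t=11: queue=[F,C,E,D,G,A,B] q_used=1 → run F
t=12: queue=[C,E,D,G,A,B,F] q_used=0 → run C
t=13: queue=[C,E,D,G,A,B,F] q_used=1 → run C
t=14: queue=[E,D,G,A,B,F,C] q_used=0 → run E
t=15: queue=[E,D,G,A,B,F,C] q_used=1 → run E
t=16: queue=[D,G,A,B,F,C,E] q_used=0 → run D
t=17: queue=[D,G,A,B,F,C,E] q_used=1 → run D
t=18: queue=[G,A,B,F,C,E,D] q_used=0 → run G
t=19: queue=[G,A,B,F,C,E,D] q_used=1 → run G
t=20: queue=[A,B,F,C,E,D,G] q_used=0 → run A
t=21: queue=[B,F,C,E,D,G] q_used=0 → run B
t=22: queue=[B,F,C,E,D,G] q_used=1 → run B
t=23: queue=[F,C,E,D,G] q_used=0 → run F
t=24: queue=[F,C,E,D,G] q_used=1 → run F
t=25: queue=[C,E,D,G,F] q_used=0 → run C
t=26: queue=[C,E,D,G,F] q_used=1 → run C
t=27: queue=[E,D,G,F,C] q_used=0 → run E
t=28: queue=[D,G,F,C] q_used=0 → run D
t=29: queue=[D,G,F,C] q_used=1 → run D
t=30: queue=[G,F,C,D] q_used=0 → run G
t=31: queue=[G,F,C,D] q_used=1 → run G
t=32: queue=[F,C,D,G] q_used=0 → run F
t=33: queue=[F,C,D,G] q_used=1 → run F
t=34: queue=[C,D,G,F] q_used=0 → run C
t=35: queue=[C,D,G,F] q_used=1 → run C
t=36: queue=[D,G,F,C] q_used=0 → run D
t=37: queue=[G,F,C] q_used=0 → run G
t=38: queue=[F,C] q_used=0 → run F
t=39: queue=[C] q_used=0 → run C
t=40: queue=[C] q_used=1 → run C
t=41: (idle)
t=42: (idle)
t=43: (idle)
t=44: (idle)
t=45: (idle)
t=46: (idle)
t=47: (idle)

context switches = 23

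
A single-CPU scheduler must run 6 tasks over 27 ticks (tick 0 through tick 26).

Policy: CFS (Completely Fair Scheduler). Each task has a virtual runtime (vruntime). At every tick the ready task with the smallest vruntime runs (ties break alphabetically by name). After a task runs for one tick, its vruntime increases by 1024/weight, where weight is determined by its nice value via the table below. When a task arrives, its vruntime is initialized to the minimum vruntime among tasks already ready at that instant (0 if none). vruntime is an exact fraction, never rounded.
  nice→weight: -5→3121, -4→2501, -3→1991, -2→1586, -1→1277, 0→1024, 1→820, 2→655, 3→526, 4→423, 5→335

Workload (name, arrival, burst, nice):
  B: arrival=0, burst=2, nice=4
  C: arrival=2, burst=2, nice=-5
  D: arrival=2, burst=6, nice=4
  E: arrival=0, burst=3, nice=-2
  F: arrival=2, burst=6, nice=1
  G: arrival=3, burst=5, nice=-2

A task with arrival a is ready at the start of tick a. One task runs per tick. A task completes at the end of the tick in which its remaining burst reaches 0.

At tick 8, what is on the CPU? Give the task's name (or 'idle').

t=0: vr[B=0 E=0] → run B
t=1: vr[B=1024/423 E=0] → run E
t=2: vr[B=1024/423 C=512/793 D=512/793 E=512/793 F=512/793] → run C
t=3: vr[B=1024/423 C=2409984/2474953 D=512/793 E=512/793 F=512/793 G=512/793] → run D
t=4: vr[B=1024/423 C=2409984/2474953 D=1028608/335439 E=512/793 F=512/793 G=512/793] → run E
t=5: vr[B=1024/423 C=2409984/2474953 D=1028608/335439 E=1024/793 F=512/793 G=512/793] → run F
t=6: vr[B=1024/423 C=2409984/2474953 D=1028608/335439 E=1024/793 F=307968/162565 G=512/793] → run G
t=7: vr[B=1024/423 C=2409984/2474953 D=1028608/335439 E=1024/793 F=307968/162565 G=1024/793] → run C
t=8: vr[B=1024/423 D=1028608/335439 E=1024/793 F=307968/162565 G=1024/793] → run E
t=9: vr[B=1024/423 D=1028608/335439 F=307968/162565 G=1024/793] → run G
t=10: vr[B=1024/423 D=1028608/335439 F=307968/162565 G=1536/793] → run F
t=11: vr[B=1024/423 D=1028608/335439 F=510976/162565 G=1536/793] → run G
t=12: vr[B=1024/423 D=1028608/335439 F=510976/162565 G=2048/793] → run B
t=13: vr[D=1028608/335439 F=510976/162565 G=2048/793] → run G
t=14: vr[D=1028608/335439 F=510976/162565 G=2560/793] → run D
t=15: vr[D=1840640/335439 F=510976/162565 G=2560/793] → run F
t=16: vr[D=1840640/335439 F=713984/162565 G=2560/793] → run G
t=17: vr[D=1840640/335439 F=713984/162565] → run F
t=18: vr[D=1840640/335439 F=916992/162565] → run D
t=19: vr[D=884224/111813 F=916992/162565] → run F
t=20: vr[D=884224/111813 F=224000/32513] → run F
t=21: vr[D=884224/111813] → run D
t=22: vr[D=3464704/335439] → run D
t=23: vr[D=4276736/335439] → run D
t=24: (idle)
t=25: (idle)
t=26: (idle)

running at tick 8 = E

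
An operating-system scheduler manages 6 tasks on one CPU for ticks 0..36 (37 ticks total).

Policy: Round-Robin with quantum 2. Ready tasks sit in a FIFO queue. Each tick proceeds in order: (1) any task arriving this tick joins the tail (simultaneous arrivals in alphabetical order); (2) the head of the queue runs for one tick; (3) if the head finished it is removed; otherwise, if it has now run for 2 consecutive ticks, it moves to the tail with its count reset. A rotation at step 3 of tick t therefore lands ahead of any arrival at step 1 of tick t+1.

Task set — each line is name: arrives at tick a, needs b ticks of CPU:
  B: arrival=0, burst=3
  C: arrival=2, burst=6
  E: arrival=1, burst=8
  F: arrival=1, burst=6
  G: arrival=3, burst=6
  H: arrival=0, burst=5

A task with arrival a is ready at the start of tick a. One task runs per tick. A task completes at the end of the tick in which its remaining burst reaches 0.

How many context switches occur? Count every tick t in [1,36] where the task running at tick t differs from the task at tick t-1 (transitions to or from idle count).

context switches = 18

t=0: queue=[B,H] q_used=0 → run B
t=1: queue=[B,H,E,F] q_used=1 → run B
t=2: queue=[H,E,F,B,C] q_used=0 → run H
t=3: queue=[H,E,F,B,C,G] q_used=1 → run H
t=4: queue=[E,F,B,C,G,H] q_used=0 → run E
t=5: queue=[E,F,B,C,G,H] q_used=1 → run E
t=6: queue=[F,B,C,G,H,E] q_used=0 → run F
t=7: queue=[F,B,C,G,H,E] q_used=1 → run F
t=8: queue=[B,C,G,H,E,F] q_used=0 → run B
t=9: queue=[C,G,H,E,F] q_used=0 → run C
t=10: queue=[C,G,H,E,F] q_used=1 → run C
t=11: queue=[G,H,E,F,C] q_used=0 → run G
t=12: queue=[G,H,E,F,C] q_used=1 → run G
t=13: queue=[H,E,F,C,G] q_used=0 → run H
t=14: queue=[H,E,F,C,G] q_used=1 → run H
t=15: queue=[E,F,C,G,H] q_used=0 → run E
t=16: queue=[E,F,C,G,H] q_used=1 → run E
t=17: queue=[F,C,G,H,E] q_used=0 → run F
t=18: queue=[F,C,G,H,E] q_used=1 → run F
t=19: queue=[C,G,H,E,F] q_used=0 → run C
t=20: queue=[C,G,H,E,F] q_used=1 → run C
t=21: queue=[G,H,E,F,C] q_used=0 → run G
t=22: queue=[G,H,E,F,C] q_used=1 → run G
t=23: queue=[H,E,F,C,G] q_used=0 → run H
t=24: queue=[E,F,C,G] q_used=0 → run E
t=25: queue=[E,F,C,G] q_used=1 → run E
t=26: queue=[F,C,G,E] q_used=0 → run F
t=27: queue=[F,C,G,E] q_used=1 → run F
t=28: queue=[C,G,E] q_used=0 → run C
t=29: queue=[C,G,E] q_used=1 → run C
t=30: queue=[G,E] q_used=0 → run G
t=31: queue=[G,E] q_used=1 → run G
t=32: queue=[E] q_used=0 → run E
t=33: queue=[E] q_used=1 → run E
t=34: (idle)
t=35: (idle)
t=36: (idle)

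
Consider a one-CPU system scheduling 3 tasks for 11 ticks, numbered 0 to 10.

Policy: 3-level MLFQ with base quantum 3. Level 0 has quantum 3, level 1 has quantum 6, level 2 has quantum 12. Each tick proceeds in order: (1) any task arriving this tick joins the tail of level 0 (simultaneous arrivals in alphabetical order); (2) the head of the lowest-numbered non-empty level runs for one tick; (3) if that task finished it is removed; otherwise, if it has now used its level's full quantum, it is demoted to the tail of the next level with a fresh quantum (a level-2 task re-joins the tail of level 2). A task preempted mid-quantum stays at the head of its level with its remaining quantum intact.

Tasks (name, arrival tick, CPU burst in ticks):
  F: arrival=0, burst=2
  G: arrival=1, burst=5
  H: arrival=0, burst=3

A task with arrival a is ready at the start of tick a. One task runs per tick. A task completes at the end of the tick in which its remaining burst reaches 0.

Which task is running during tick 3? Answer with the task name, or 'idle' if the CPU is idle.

running at tick 3 = H

t=0: L0/L1/L2 = FH/-/- → run F
t=1: L0/L1/L2 = FHG/-/- → run F
t=2: L0/L1/L2 = HG/-/- → run H
t=3: L0/L1/L2 = HG/-/- → run H
t=4: L0/L1/L2 = HG/-/- → run H
t=5: L0/L1/L2 = G/-/- → run G
t=6: L0/L1/L2 = G/-/- → run G
t=7: L0/L1/L2 = G/-/- → run G
t=8: L0/L1/L2 = -/G/- → run G
t=9: L0/L1/L2 = -/G/- → run G
t=10: (idle)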